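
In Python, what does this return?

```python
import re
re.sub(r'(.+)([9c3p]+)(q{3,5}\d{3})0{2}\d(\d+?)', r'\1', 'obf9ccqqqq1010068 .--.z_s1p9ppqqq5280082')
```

'obf9ccqqqq1010068 .--.z_s1p9p'

The pattern matches one or more of any character (captured); then one or more of one of [9c3p] (captured); then 3 to 5 of the literal 'q', then exactly 3 of a digit (captured); then exactly 2 of a literal '0', then a digit; then one or more of a digit (lazy) (captured).
Matches: at [0:40] → 'obf9ccqqqq1010068 .--.z_s1p9ppqqq5280082'.
The replacement refers to a captured group, so each match is rewritten using its own captured text.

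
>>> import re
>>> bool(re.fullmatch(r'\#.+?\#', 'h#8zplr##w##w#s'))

For `fullmatch`, every character of the input must be accounted for by the pattern.
Here the string isn't matched end-to-end, so the call returns None, and `bool(None)` is False.

False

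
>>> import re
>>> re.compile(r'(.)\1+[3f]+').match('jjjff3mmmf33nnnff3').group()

The backreference `\1` re-matches whatever the first group consumed, character for character.
`re.match` only tries the pattern at the start of the string.
The match spans [0:6] → 'jjjff3'.
Captured: group 1 = 'j'.

'jjjff3'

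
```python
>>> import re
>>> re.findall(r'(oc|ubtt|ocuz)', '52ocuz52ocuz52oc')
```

['oc', 'oc', 'oc']

The regex engine tests alternatives in the order written; an earlier branch that matches wins even if a later one would match more.
Matches: at [2:4] match 'oc', group 1 = 'oc'; at [8:10] match 'oc', group 1 = 'oc'; at [14:16] match 'oc', group 1 = 'oc'.
`findall` collects group 1 from each match (3 total).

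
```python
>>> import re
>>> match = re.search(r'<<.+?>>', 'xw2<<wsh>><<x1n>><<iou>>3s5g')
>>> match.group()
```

'<<wsh>>'

The match spans [3:10] → '<<wsh>>'.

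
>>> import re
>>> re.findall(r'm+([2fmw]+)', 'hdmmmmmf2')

The pattern matches one or more of a literal 'm'; then one or more of one of [2fmw] (captured).
Scanning left to right: at [2:9] match 'mmmmmf2', group 1 = 'f2'.
With a single group, `findall` returns only what that group captured — 1 item.

['f2']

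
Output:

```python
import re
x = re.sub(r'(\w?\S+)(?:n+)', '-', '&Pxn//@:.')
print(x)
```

-//@:.

Pattern: optionally a word character, then one or more of a non-whitespace character (captured); then one or more of a literal 'n' (non-capturing group).
Matches: at [0:4] → '&Pxn'.
Every occurrence is swapped for '-'.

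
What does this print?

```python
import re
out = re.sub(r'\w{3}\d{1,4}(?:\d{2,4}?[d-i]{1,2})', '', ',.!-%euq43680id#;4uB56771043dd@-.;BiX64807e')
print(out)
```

,.!-%#;@-.;

`sub` substitutes '' at each match site.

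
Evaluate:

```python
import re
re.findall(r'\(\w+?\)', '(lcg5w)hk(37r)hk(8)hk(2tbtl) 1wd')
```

['(lcg5w)', '(37r)', '(8)', '(2tbtl)']

Scanning left to right: at [0:7] → '(lcg5w)'; at [9:14] → '(37r)'; at [16:19] → '(8)'; at [21:28] → '(2tbtl)'.
Since nothing is captured, `findall` lists the 4 matched substrings directly.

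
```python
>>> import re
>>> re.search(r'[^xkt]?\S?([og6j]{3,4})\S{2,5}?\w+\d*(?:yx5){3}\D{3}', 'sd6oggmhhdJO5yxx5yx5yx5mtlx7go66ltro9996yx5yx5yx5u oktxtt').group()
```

Pattern: optionally any character except [xkt], then optionally a non-whitespace character; then 3 to 4 of one of [og6j] (captured); then 2 to 5 of a non-whitespace character (lazy), then one or more of a word character; then zero or more of a digit, then the literal 'yx5' repeated 3 times, then exactly 3 of a non-digit.
The match spans [0:52] → 'sd6oggmhhdJO5yxx5yx5yx5mtlx7go66ltro9996yx5yx5yx5u o'.

'sd6oggmhhdJO5yxx5yx5yx5mtlx7go66ltro9996yx5yx5yx5u o'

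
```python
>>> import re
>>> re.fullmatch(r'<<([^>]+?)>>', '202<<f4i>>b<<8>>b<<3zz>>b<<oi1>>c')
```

`re.fullmatch` is like wrapping the pattern in `^…$` (in single-line mode).
Here the pattern can't cover the whole string, so the call returns None.

None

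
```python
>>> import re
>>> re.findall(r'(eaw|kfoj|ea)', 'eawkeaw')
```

Alternation tries branches left to right and keeps the first one that lets the overall match succeed at that position.
Walking the string: at [0:3] match 'eaw', group 1 = 'eaw'; at [4:7] match 'eaw', group 1 = 'eaw'.
`findall` collects group 1 from each match (2 total).

['eaw', 'eaw']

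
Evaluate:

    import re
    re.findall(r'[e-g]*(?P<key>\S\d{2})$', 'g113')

['113']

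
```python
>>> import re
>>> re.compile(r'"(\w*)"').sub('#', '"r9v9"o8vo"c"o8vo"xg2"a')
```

'#o8vo#o8vo#a'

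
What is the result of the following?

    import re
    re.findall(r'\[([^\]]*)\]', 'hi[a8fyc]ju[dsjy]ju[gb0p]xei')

['a8fyc', 'dsjy', 'gb0p']

One capturing group, so `findall` returns just the captured substring from each match — 3 in all.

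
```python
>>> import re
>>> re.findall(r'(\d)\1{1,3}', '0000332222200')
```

After group 1 captures some text, `\1` only succeeds where that same text appears again.
One capturing group, so `findall` returns just the captured substring from each match — 4 in all.

['0', '3', '2', '0']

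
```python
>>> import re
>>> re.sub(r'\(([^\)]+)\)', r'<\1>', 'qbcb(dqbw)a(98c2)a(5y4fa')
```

`\1` in the replacement pulls in group 1's text for each match.

'qbcb<dqbw>a<98c2>a(5y4fa'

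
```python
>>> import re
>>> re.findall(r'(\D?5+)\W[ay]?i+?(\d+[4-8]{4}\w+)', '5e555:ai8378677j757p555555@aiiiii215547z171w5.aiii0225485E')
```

[('e555', '8378677j757p555555'), ('w5', '0225485E')]

This matches optionally a non-digit, then one or more of a literal '5' (captured); then a non-word character, then optionally one of [ay], then one or more of the literal 'i' (lazy); then one or more of a digit, then exactly 4 of a character in [4-8], then one or more of a word character (captured).
Walking the string: at [1:26] match 'e555:ai8378677j757p555555', groups = ('e555', '8378677j757p555555'); at [43:58] match 'w5.aiii0225485E', groups = ('w5', '0225485E').
With 2 capturing groups, `findall` returns a 2-tuple per match.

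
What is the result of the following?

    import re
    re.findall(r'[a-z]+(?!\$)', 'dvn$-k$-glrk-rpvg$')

['dv', 'glrk', 'rpv']

Because the assertion is negative and zero-width, positions next to the forbidden text are skipped.
Matches: at [0:2] → 'dv'; at [8:12] → 'glrk'; at [13:16] → 'rpv'.
No capturing groups, so `findall` returns the 3 full match strings.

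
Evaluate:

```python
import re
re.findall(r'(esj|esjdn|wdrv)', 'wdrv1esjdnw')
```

['wdrv', 'esj']

Branches in `(...|...)` are attempted left-to-right; the first branch that allows the whole pattern to succeed is taken.
Matches: at [0:4] match 'wdrv', group 1 = 'wdrv'; at [5:8] match 'esj', group 1 = 'esj'.
With a single group, `findall` returns only what that group captured — 2 items.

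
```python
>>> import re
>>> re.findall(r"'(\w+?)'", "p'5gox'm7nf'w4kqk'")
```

['5gox', 'w4kqk']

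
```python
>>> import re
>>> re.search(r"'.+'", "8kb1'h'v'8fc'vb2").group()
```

"'h'v'8fc'"

The match spans [4:13] → "'h'v'8fc'".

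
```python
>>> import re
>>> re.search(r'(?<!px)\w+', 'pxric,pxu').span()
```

A negative assertion filters positions out without eating any characters.
The match spans [0:5] → 'pxric'.

(0, 5)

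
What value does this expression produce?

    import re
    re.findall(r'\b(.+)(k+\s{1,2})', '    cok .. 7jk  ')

[('cok .. 7j', 'k  ')]

This matches a word boundary (`\b`, zero-width); then one or more of any character (captured); then one or more of the literal 'k', then 1 to 2 of whitespace (captured).
Matches: at [4:16] match 'cok .. 7jk  ', groups = ('cok .. 7j', 'k  ').
With 2 capturing groups, `findall` returns a 2-tuple per match.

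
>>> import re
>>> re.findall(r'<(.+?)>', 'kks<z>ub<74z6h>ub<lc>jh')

['z', '74z6h', 'lc']

Matches: at [3:6] match '<z>', group 1 = 'z'; at [8:15] match '<74z6h>', group 1 = '74z6h'; at [17:21] match '<lc>', group 1 = 'lc'.
One capturing group, so `findall` returns just the captured substring from each match — 3 in all.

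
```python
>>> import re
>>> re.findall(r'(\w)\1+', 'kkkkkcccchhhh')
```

['k', 'c', 'h']

`\1` has to match the exact text group 1 already captured.
Matches: at [0:5] match 'kkkkk', group 1 = 'k'; at [5:9] match 'cccc', group 1 = 'c'; at [9:13] match 'hhhh', group 1 = 'h'.
With a single group, `findall` returns only what that group captured — 3 items.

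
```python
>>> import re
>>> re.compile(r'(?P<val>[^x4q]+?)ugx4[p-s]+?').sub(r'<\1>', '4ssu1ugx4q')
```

The pattern matches one or more of any character except [x4q] (lazy) (captured as 'val'); then the literal 'ug', then the literal 'x4'; then one or more of a character in [p-s] (lazy).
Matches: at [1:10] → 'ssu1ugx4q'.
`\1` in the replacement pulls in group 1's text for each match.

'4<ssu1>'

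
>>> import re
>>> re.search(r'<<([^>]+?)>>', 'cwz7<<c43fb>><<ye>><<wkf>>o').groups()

('c43fb',)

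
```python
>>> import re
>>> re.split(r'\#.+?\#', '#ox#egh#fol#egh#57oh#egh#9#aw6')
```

The `?` after the quantifier makes it lazy — it takes as little as possible before letting the rest of the pattern try.
Matches to split on: at [0:4] → '#ox#'; at [7:12] → '#fol#'; at [15:21] → '#57oh#'; at [24:27] → '#9#'.
Splitting on the pattern gives 5 pieces.

['', 'egh', 'egh', 'egh', 'aw6']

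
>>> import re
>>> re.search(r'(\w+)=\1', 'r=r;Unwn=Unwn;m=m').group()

'r=r'

`\1` is not a pattern — it's the concrete string captured by group 1, re-applied verbatim.
`search` walks the string left to right and returns the first match it finds.
The match spans [0:3] → 'r=r'.
Captured: group 1 = 'r'.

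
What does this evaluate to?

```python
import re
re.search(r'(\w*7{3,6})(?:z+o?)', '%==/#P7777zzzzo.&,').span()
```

The pattern matches zero or more of a word character, then 3 to 6 of the literal '7' (captured); then one or more of the literal 'z', then optionally the literal 'o' (non-capturing group).
The match spans [5:15] → 'P7777zzzzo'.

(5, 15)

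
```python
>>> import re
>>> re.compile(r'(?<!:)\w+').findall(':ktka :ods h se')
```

The negative lookaround is zero-width — it rules out positions where the adjacent text would match, without consuming anything.
Since nothing is captured, `findall` lists the 4 matched substrings directly.

['tka', 'ds', 'h', 'se']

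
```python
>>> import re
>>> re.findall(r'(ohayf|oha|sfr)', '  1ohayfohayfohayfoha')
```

Alternation tries branches left to right and keeps the first one that lets the overall match succeed at that position.
Scanning left to right: at [3:8] match 'ohayf', group 1 = 'ohayf'; at [8:13] match 'ohayf', group 1 = 'ohayf'; at [13:18] match 'ohayf', group 1 = 'ohayf'; at [18:21] match 'oha', group 1 = 'oha'.
With a single group, `findall` returns only what that group captured — 4 items.

['ohayf', 'ohayf', 'ohayf', 'oha']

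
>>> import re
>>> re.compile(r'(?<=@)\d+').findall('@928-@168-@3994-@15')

['928', '168', '3994', '15']

The `(?=…)`/`(?<=…)` assertion just peeks at neighbouring text; it doesn't advance the match position.
Scanning left to right: at [1:4] → '928'; at [6:9] → '168'; at [11:15] → '3994'; at [17:19] → '15'.
Since nothing is captured, `findall` lists the 4 matched substrings directly.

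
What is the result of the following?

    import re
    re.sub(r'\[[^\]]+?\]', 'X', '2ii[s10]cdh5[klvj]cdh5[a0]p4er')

Matches: at [3:8] → '[s10]'; at [12:18] → '[klvj]'; at [22:26] → '[a0]'.
`sub` substitutes 'X' at each match site.

'2iiXcdh5Xcdh5Xp4er'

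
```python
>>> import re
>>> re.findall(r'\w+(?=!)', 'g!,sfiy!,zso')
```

The positive lookaround only admits positions where the adjacent text matches; those characters stay outside the span.
`findall` yields the raw match text (2 of them) because the pattern has no groups.

['g', 'sfiy']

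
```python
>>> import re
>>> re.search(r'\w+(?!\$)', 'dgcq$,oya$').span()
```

Because the assertion is negative and zero-width, positions next to the forbidden text are skipped.
The match spans [0:3] → 'dgc'.

(0, 3)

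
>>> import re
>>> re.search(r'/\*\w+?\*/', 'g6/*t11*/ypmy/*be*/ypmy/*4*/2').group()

`re.search` scans for the first position where the pattern succeeds.
The match spans [2:9] → '/*t11*/'.

'/*t11*/'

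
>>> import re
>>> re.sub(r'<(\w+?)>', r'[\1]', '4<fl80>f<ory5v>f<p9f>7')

Each match is replaced using the text its own group 1 captured.

'4[fl80]f[ory5v]f[p9f]7'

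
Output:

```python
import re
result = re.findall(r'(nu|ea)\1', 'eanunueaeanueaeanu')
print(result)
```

A backreference is literal: `\1` must see the identical characters the first group matched.
Scanning left to right: at [2:6] match 'nunu', group 1 = 'nu'; at [6:10] match 'eaea', group 1 = 'ea'; at [12:16] match 'eaea', group 1 = 'ea'.
One capturing group, so `findall` returns just the captured substring from each match — 3 in all.

['nu', 'ea', 'ea']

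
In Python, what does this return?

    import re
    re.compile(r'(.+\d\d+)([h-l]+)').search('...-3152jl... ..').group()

The match spans [0:10] → '...-3152jl'.

'...-3152jl'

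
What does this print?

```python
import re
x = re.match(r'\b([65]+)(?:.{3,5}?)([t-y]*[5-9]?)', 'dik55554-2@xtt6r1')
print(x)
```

This matches a word boundary (`\b`, zero-width); then one or more of one of [65] (captured); then 3 to 5 of any character (lazy) (non-capturing group); then zero or more of a character in [t-y], then optionally a character in [5-9] (captured).
`re.match` won't scan ahead — the pattern has to work from the very first character.
Here position 0 doesn't satisfy it, so the call returns None.

None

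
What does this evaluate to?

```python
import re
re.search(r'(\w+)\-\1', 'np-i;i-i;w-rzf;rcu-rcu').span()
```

`\1` is not a pattern — it's the concrete string captured by group 1, re-applied verbatim.
The match spans [5:8] → 'i-i'.

(5, 8)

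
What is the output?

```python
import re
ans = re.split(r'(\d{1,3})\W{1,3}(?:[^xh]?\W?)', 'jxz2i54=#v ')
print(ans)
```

This matches 1 to 3 of a digit (captured); then 1 to 3 of a non-word character; then optionally any character except [xh], then optionally a non-word character (non-capturing group).
Matches to split on: at [5:11] → '54=#v '.
Because the pattern has a capturing group, `split` also inserts each captured text between the pieces.

['jxz2i', '54', '']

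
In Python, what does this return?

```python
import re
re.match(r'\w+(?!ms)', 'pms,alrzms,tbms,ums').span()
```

(0, 3)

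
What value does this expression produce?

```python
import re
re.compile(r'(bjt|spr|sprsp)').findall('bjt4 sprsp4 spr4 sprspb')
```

['bjt', 'spr', 'spr', 'spr']

Alternation tries branches left to right and keeps the first one that lets the overall match succeed at that position.
Because there's exactly one group, `findall` drops the full match and keeps group 1 from each hit.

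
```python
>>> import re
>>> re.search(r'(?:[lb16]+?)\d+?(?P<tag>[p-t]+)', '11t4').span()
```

(0, 3)

This matches one or more of one of [lb16] (lazy) (non-capturing group); then one or more of a digit (lazy); then one or more of a character in [p-t] (captured as 'tag').
Unlike `match`, `search` isn't anchored — it looks for the pattern anywhere in the string.
The match spans [0:3] → '11t'.
Captured: group 1 = 't'.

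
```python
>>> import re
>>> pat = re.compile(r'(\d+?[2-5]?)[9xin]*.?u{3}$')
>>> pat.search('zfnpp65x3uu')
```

None

The pattern matches one or more of a digit (lazy), then optionally a character in [2-5] (captured); then zero or more of one of [9xin], then optionally any character, then exactly 3 of the literal 'u'; then anchored at the end.
Here the pattern never matches, so the call returns None.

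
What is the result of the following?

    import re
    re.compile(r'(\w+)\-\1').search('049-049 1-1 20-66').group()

'049-049'

`\1` is not a pattern — it's the concrete string captured by group 1, re-applied verbatim.
The match spans [0:7] → '049-049'.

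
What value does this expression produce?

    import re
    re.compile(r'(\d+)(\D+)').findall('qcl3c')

This matches one or more of a digit (captured); then one or more of a non-digit (captured).
2 groups means the one result is a tuple of 2 captured strings — 1 here.

[('3', 'c')]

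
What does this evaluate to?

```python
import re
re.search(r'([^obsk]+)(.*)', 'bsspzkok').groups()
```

('pz', 'kok')

The match spans [3:8] → 'pzkok'.
Captured: group 1 = 'pz', group 2 = 'kok'.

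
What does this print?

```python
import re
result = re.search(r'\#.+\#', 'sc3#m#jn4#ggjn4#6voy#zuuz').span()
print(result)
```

(3, 21)

`search` walks the string left to right and returns the first match it finds.
The match spans [3:21] → '#m#jn4#ggjn4#6voy#'.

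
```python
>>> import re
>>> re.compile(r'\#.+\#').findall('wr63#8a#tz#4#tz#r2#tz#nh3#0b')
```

['#8a#tz#4#tz#r2#tz#nh3#']

No capturing groups, so `findall` returns the 1 full match string.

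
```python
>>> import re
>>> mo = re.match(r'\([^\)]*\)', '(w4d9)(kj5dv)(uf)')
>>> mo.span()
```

(0, 6)

With `match`, the pattern is implicitly anchored at the beginning.
The match spans [0:6] → '(w4d9)'.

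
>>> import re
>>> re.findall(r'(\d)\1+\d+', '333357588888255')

['3']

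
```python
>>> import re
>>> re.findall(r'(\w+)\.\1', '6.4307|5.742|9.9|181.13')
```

['9', '1']

`\1` has to match the exact text group 1 already captured.
Walking the string: at [13:16] match '9.9', group 1 = '9'; at [19:22] match '1.1', group 1 = '1'.
Because there's exactly one group, `findall` drops the full match and keeps group 1 from each hit.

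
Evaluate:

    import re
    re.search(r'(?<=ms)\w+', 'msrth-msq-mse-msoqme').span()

(2, 5)

The `(?=…)`/`(?<=…)` assertion just peeks at neighbouring text; it doesn't advance the match position.
The match spans [2:5] → 'rth'.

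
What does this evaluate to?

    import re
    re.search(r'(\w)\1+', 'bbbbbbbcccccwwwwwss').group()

'bbbbbbb'

`\1` is not a pattern — it's the concrete string captured by group 1, re-applied verbatim.
The match spans [0:7] → 'bbbbbbb'.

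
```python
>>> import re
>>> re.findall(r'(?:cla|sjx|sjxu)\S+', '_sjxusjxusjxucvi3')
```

['sjxusjxusjxucvi3']

`findall` yields the raw match text (1 of them) because the pattern has no groups.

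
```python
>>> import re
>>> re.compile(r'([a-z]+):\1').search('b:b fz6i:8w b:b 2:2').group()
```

After group 1 captures some text, `\1` only succeeds where that same text appears again.
`re.search` scans for the first position where the pattern succeeds.
The match spans [0:3] → 'b:b'.
Captured: group 1 = 'b'.

'b:b'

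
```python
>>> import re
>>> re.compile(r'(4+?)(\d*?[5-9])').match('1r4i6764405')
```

With `match`, the pattern is implicitly anchored at the beginning.
Here the string doesn't start with a match, so the call returns None.

None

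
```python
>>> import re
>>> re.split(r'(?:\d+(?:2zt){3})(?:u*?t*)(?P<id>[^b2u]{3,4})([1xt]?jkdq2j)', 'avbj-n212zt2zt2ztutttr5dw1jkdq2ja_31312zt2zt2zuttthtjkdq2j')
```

['avbj-n', 'r5dw', '1jkdq2j', 'a_31312zt2zt2zuttthtjkdq2j']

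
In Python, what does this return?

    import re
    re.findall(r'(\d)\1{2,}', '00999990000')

A backreference is literal: `\1` must see the identical characters the first group matched.
Matches: at [2:7] match '99999', group 1 = '9'; at [7:11] match '0000', group 1 = '0'.
One capturing group, so `findall` returns just the captured substring from each match — 2 in all.

['9', '0']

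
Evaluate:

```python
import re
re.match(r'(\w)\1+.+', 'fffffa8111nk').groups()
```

('f',)

After group 1 captures some text, `\1` only succeeds where that same text appears again.
`match` is anchored at position 0; if the pattern doesn't fit there, it returns None.
The match spans [0:12] → 'fffffa8111nk'.
Captured: group 1 = 'f'.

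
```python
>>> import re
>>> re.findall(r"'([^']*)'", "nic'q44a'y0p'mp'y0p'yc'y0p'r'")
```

['q44a', 'mp', 'yc', 'r']

Walking the string: at [3:9] match "'q44a'", group 1 = 'q44a'; at [12:16] match "'mp'", group 1 = 'mp'; at [19:23] match "'yc'", group 1 = 'yc'; at [26:29] match "'r'", group 1 = 'r'.
Because there's exactly one group, `findall` drops the full match and keeps group 1 from each hit.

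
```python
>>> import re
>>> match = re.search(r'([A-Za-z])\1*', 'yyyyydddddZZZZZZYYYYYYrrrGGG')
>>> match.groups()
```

('y',)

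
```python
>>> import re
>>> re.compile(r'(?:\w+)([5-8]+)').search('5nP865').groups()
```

('5',)

Pattern: one or more of a word character (non-capturing group); then one or more of a character in [5-8] (captured).
`search` walks the string left to right and returns the first match it finds.
The match spans [0:6] → '5nP865'.
Captured: group 1 = '5'.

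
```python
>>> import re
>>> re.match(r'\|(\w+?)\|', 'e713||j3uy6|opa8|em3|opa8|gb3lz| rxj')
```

None

`re.match` only tries the pattern at the start of the string.
Here the pattern fails at index 0, so the call returns None.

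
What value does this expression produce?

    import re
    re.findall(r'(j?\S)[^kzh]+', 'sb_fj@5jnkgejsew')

['s', 'k']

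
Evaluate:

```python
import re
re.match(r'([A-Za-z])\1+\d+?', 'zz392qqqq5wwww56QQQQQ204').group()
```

'zz3'

After group 1 captures some text, `\1` only succeeds where that same text appears again.
`re.match` only tries the pattern at the start of the string.
The match spans [0:3] → 'zz3'.
Captured: group 1 = 'z'.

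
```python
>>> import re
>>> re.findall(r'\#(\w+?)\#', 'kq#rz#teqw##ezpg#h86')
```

Matches: at [2:6] match '#rz#', group 1 = 'rz'; at [11:17] match '#ezpg#', group 1 = 'ezpg'.
With a single group, `findall` returns only what that group captured — 2 items.

['rz', 'ezpg']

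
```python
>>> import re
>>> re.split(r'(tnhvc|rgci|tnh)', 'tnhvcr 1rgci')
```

Branches in `(...|...)` are attempted left-to-right; the first branch that allows the whole pattern to succeed is taken.
Because the pattern has a capturing group, `split` also inserts each captured text between the pieces.

['', 'tnhvc', 'r 1', 'rgci', '']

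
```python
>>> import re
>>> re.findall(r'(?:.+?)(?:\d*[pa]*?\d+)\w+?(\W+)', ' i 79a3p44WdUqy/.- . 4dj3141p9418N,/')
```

['/.- . ', ',/']

The pattern matches one or more of any character (lazy) (non-capturing group); then zero or more of a digit, then zero or more of one of [pa] (lazy), then one or more of a digit (non-capturing group); then one or more of a word character (lazy); then one or more of a non-word character (captured).
A `+?`/`*?`/`{m,n}?` starts at its minimum and grows only as far as needed for what follows to match.
Walking the string: at [0:21] match ' i 79a3p44WdUqy/.- . ', group 1 = '/.- . '; at [21:36] match '4dj3141p9418N,/', group 1 = ',/'.
Because there's exactly one group, `findall` drops the full match and keeps group 1 from each hit.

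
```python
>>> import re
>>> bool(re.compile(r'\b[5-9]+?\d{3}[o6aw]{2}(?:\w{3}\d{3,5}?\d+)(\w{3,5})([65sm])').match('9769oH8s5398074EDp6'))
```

False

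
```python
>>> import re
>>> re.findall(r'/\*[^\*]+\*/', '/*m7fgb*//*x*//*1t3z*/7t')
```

['/*m7fgb*/', '/*x*/', '/*1t3z*/']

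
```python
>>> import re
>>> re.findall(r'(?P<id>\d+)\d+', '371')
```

['37']

The pattern matches one or more of a digit (captured as 'id'); then one or more of a digit.
Walking the string: at [0:3] match '371', group 1 = '37'.
`findall` collects group 1 from the one match (1 total).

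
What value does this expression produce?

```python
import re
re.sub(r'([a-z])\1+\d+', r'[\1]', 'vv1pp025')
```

`\1` has to match the exact text group 1 already captured.
Matches: at [0:3] → 'vv1'; at [3:8] → 'pp025'.
`\1` in the replacement pulls in group 1's text for each match.

'[v][p]'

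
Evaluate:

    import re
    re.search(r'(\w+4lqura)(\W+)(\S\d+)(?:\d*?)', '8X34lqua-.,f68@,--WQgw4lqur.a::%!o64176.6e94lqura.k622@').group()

This matches one or more of a word character, then the literal '4lq', then the literal 'ura' (captured); then one or more of a non-word character (captured); then a non-whitespace character, then one or more of a digit (captured); then zero or more of a digit (lazy) (non-capturing group).
`search` walks the string left to right and returns the first match it finds.
The match spans [40:54] → '6e94lqura.k622'.
Captured: group 1 = '6e94lqura', group 2 = '.', group 3 = 'k622'.

'6e94lqura.k622'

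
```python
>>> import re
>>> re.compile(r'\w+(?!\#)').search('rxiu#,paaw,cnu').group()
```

The negative lookaround is zero-width — it rules out positions where the adjacent text would match, without consuming anything.
`re.search` scans for the first position where the pattern succeeds.
The match spans [0:3] → 'rxi'.

'rxi'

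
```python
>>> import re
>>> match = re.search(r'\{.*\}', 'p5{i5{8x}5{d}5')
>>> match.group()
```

'{i5{8x}5{d}'

Unlike `match`, `search` isn't anchored — it looks for the pattern anywhere in the string.
The match spans [2:13] → '{i5{8x}5{d}'.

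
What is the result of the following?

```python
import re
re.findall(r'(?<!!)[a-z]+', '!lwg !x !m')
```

['wg']

Because the assertion is negative and zero-width, positions next to the forbidden text are skipped.
Matches: at [2:4] → 'wg'.
With no groups in the pattern, `findall` gives back each whole match — 1 here.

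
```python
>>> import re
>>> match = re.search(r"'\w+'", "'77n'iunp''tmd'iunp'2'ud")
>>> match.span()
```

`search` walks the string left to right and returns the first match it finds.
The match spans [0:5] → "'77n'".

(0, 5)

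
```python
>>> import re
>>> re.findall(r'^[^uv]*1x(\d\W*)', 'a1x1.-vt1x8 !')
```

['1.-']

The pattern matches anchored at the start of the string; then zero or more of any character except [uv], then the literal '1x'; then a digit, then zero or more of a non-word character (captured).
Matches: at [0:6] match 'a1x1.-', group 1 = '1.-'.
One capturing group, so `findall` returns just the captured substring from the one match — 1 in all.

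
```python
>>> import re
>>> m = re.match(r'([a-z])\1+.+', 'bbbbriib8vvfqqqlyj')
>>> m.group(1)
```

`\1` is not a pattern — it's the concrete string captured by group 1, re-applied verbatim.
`re.match` won't scan ahead — the pattern has to work from the very first character.
The match spans [0:18] → 'bbbbriib8vvfqqqlyj'.
Captured: group 1 = 'b'.

'b'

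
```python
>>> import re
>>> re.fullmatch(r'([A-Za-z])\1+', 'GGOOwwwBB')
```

The backreference `\1` re-matches whatever the first group consumed, character for character.
`fullmatch` succeeds only if the pattern covers the string from start to end.
Here the pattern can't cover the whole string, so the call returns None.

None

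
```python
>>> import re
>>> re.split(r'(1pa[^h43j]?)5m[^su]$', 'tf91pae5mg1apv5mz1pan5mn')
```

Pattern: the literal '1pa', then optionally any character except [h43j] (captured); then the literal '5m', then any character except [su]; then anchored at the end.
Because the pattern has a capturing group, `split` also inserts each captured text between the pieces.

['tf91pae5mg1apv5mz', '1pan', '']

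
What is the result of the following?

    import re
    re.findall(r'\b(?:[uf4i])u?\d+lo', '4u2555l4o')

[]

The pattern matches a word boundary (`\b`, zero-width); then one of [uf4i] (non-capturing group); then optionally a literal 'u', then one or more of a digit, then the literal 'lo'.
No capturing groups, so `findall` returns the 0 full match strings.
Nothing in the string satisfies the pattern, so the list is empty.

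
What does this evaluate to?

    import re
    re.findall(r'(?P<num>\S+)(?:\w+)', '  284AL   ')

One capturing group, so `findall` returns just the captured substring from the one match — 1 in all.

['284A']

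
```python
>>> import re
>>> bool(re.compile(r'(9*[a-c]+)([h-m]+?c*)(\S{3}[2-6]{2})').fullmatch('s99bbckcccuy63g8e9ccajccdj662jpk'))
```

For `fullmatch`, every character of the input must be accounted for by the pattern.
Here there's no way to consume every character, so the call returns None, and `bool(None)` is False.

False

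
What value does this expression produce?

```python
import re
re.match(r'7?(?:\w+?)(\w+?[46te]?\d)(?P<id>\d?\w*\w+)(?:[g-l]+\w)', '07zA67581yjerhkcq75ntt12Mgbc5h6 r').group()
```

'07zA67581yjerhkcq75ntt12Mgbc5h6'

`re.match` only tries the pattern at the start of the string.
The match spans [0:31] → '07zA67581yjerhkcq75ntt12Mgbc5h6'.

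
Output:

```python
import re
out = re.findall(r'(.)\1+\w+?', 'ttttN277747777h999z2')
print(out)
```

['t', '7', '7', '9']

`\1` has to match the exact text group 1 already captured.
Matches: at [0:5] match 'ttttN', group 1 = 't'; at [6:10] match '7774', group 1 = '7'; at [10:15] match '7777h', group 1 = '7'; at [15:19] match '999z', group 1 = '9'.
One capturing group, so `findall` returns just the captured substring from each match — 4 in all.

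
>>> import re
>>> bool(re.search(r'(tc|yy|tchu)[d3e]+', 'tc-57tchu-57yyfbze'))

False

Here no position works, so the call returns None, and `bool(None)` is False.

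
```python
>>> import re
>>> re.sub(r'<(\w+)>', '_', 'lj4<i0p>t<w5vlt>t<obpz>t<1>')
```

'lj4_t_t_t_'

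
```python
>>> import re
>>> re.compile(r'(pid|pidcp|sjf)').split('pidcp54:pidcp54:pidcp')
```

['', 'pid', 'cp54:', 'pid', 'cp54:', 'pid', 'cp']

Alternation tries branches left to right and keeps the first one that lets the overall match succeed at that position.
Because the pattern has a capturing group, `split` also inserts each captured text between the pieces.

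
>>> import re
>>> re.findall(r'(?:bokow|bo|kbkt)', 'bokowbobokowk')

['bokow', 'bo', 'bokow']

`|` is ordered: at each position the engine commits to the first alternative that works.
`findall` yields the raw match text (3 of them) because the pattern has no groups.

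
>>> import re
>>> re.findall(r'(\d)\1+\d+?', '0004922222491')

`\1` has to match the exact text group 1 already captured.
Matches: at [0:4] match '0004', group 1 = '0'; at [5:11] match '222224', group 1 = '2'.
With a single group, `findall` returns only what that group captured — 2 items.

['0', '2']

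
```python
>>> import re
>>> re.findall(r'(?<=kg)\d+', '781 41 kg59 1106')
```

['59']

Because the assertion is zero-width, the text it checks is not consumed and won't appear in the result.
Walking the string: at [9:11] → '59'.
With no groups in the pattern, `findall` gives back each whole match — 1 here.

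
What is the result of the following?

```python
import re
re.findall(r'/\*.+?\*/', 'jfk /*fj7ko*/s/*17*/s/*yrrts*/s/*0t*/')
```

['/*fj7ko*/', '/*17*/', '/*yrrts*/', '/*0t*/']

With the lazy modifier that quantifier settles for the fewest repetitions that let the rest of the pattern succeed (the atoms after it are unaffected and can still be greedy).
Scanning left to right: at [4:13] → '/*fj7ko*/'; at [14:20] → '/*17*/'; at [21:30] → '/*yrrts*/'; at [31:37] → '/*0t*/'.
With no groups in the pattern, `findall` gives back each whole match — 4 here.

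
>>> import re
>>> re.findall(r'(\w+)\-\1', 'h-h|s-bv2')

`\1` has to match the exact text group 1 already captured.
With a single group, `findall` returns only what that group captured — 1 item.

['h']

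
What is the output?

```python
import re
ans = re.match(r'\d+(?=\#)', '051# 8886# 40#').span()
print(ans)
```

Because the assertion is zero-width, the text it checks is not consumed and won't appear in the result.
`re.match` won't scan ahead — the pattern has to work from the very first character.
The match spans [0:3] → '051'.

(0, 3)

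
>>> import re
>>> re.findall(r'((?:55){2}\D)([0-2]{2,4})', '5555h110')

[('5555h', '110')]

The pattern matches the literal '55' repeated 2 times, then a non-digit (captured); then 2 to 4 of a character in [0-2] (captured).
Walking the string: at [0:8] match '5555h110', groups = ('5555h', '110').
`findall` packs the 2 group values into a tuple for every match.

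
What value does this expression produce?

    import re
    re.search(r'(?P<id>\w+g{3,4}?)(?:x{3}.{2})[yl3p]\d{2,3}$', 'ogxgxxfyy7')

This matches one or more of a word character, then 3 to 4 of a literal 'g' (lazy) (captured as 'id'); then exactly 3 of a literal 'x', then exactly 2 of any character (non-capturing group); then one of [yl3p], then 2 to 3 of a digit; then anchored at the end.
Unlike `match`, `search` isn't anchored — it looks for the pattern anywhere in the string.
Here no position works, so the call returns None.

None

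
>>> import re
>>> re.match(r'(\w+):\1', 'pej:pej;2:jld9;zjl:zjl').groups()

('pej',)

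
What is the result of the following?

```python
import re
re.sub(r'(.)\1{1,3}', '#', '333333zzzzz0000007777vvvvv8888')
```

`\1` has to match the exact text group 1 already captured.
`sub` substitutes '#' at each match site.

'###z####v#'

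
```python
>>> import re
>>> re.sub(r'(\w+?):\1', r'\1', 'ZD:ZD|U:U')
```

The backreference `\1` re-matches whatever the first group consumed, character for character.
The replacement refers to a captured group, so each match is rewritten using its own captured text.

'ZD|U'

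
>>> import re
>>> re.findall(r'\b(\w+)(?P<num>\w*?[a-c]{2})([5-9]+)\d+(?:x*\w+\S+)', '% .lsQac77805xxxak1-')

With 3 capturing groups, `findall` returns a 3-tuple per match.

[('lsQ', 'ac', '778')]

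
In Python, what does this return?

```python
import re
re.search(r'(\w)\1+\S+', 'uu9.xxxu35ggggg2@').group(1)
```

The match spans [0:17] → 'uu9.xxxu35ggggg2@'.
Captured: group 1 = 'u'.

'u'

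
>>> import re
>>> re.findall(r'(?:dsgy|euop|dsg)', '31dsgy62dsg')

['dsgy', 'dsg']

The regex engine tests alternatives in the order written; an earlier branch that matches wins even if a later one would match more.
Scanning left to right: at [2:6] → 'dsgy'; at [8:11] → 'dsg'.
`findall` yields the raw match text (2 of them) because the pattern has no groups.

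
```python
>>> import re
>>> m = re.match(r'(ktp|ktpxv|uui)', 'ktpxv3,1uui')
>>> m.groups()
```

('ktp',)

`|` is ordered: at each position the engine commits to the first alternative that works.
`re.match` won't scan ahead — the pattern has to work from the very first character.
The match spans [0:3] → 'ktp'.
Captured: group 1 = 'ktp'.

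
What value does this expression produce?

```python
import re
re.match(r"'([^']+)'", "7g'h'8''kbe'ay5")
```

None

`re.match` won't scan ahead — the pattern has to work from the very first character.
Here position 0 doesn't satisfy it, so the call returns None.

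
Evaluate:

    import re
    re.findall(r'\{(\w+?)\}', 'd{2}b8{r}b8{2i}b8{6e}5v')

['2', 'r', '2i', '6e']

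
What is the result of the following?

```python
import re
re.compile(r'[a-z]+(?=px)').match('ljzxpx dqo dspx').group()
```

'ljzx'

The lookaround is zero-width — it requires the adjacent text to match without consuming it, so the asserted text isn't part of the match.
`re.match` only tries the pattern at the start of the string.
The match spans [0:4] → 'ljzx'.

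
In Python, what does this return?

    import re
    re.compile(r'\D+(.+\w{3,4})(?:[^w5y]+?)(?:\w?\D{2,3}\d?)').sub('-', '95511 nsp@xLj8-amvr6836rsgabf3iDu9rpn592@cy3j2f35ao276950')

`sub` substitutes '-' at each match site.

'95511-76950'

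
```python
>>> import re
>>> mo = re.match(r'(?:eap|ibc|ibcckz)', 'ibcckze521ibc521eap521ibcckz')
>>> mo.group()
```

Branches in `(...|...)` are attempted left-to-right; the first branch that allows the whole pattern to succeed is taken.
`re.match` won't scan ahead — the pattern has to work from the very first character.
The match spans [0:3] → 'ibc'.

'ibc'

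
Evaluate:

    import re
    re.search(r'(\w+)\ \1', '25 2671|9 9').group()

'9 9'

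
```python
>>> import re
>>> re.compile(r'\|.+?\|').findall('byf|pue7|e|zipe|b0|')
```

Because the quantifier is non-greedy, it stops expanding at the earliest point where the rest of the pattern can succeed.
Matches: at [3:9] → '|pue7|'; at [10:16] → '|zipe|'.
No capturing groups, so `findall` returns the 2 full match strings.

['|pue7|', '|zipe|']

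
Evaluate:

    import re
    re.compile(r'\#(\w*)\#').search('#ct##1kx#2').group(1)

'ct'

`search` walks the string left to right and returns the first match it finds.
The match spans [0:4] → '#ct#'.
Captured: group 1 = 'ct'.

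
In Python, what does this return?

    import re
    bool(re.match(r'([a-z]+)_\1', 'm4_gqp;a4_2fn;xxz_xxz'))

False

`re.match` only tries the pattern at the start of the string.
Here position 0 doesn't satisfy it, so the call returns None, and `bool(None)` is False.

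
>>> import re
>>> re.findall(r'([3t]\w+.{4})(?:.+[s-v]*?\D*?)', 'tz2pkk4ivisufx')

Pattern: one of [3t], then one or more of a word character, then exactly 4 of any character (captured); then one or more of any character, then zero or more of a character in [s-v] (lazy), then zero or more of a non-digit (lazy) (non-capturing group).
Scanning left to right: at [0:14] match 'tz2pkk4ivisufx', group 1 = 'tz2pkk4ivisuf'.
With a single group, `findall` returns only what that group captured — 1 item.

['tz2pkk4ivisuf']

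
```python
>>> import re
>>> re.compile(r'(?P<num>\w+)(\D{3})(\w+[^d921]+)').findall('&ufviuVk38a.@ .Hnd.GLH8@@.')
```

Pattern: one or more of a word character (captured as 'num'); then exactly 3 of a non-digit (captured); then one or more of a word character, then one or more of any character except [d921] (captured).
`findall` packs the 3 group values into a tuple for every match.

[('ufvi', 'uVk', '38a.@ .Hn'), ('d', '.GL', 'H8@@.')]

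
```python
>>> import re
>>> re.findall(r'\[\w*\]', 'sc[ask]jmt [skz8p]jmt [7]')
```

`findall` yields the raw match text (3 of them) because the pattern has no groups.

['[ask]', '[skz8p]', '[7]']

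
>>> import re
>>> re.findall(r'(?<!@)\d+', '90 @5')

['90']

`(?!…)`/`(?<!…)` only lets a position through if the neighbouring text does NOT match; no characters are consumed.
Scanning left to right: at [0:2] → '90'.
`findall` yields the raw match text (1 of them) because the pattern has no groups.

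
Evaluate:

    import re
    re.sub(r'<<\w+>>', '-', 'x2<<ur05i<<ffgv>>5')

Matches: at [9:17] → '<<ffgv>>'.
Each match is replaced by '-'.

'x2<<ur05i-5'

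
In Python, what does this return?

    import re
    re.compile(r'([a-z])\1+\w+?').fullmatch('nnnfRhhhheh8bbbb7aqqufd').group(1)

'n'

`\1` is not a pattern — it's the concrete string captured by group 1, re-applied verbatim.
`fullmatch` succeeds only if the pattern covers the string from start to end.
The match spans [0:23] → 'nnnfRhhhheh8bbbb7aqqufd'.
Captured: group 1 = 'n'.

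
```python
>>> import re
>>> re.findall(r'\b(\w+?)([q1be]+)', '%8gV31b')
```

Pattern: a word boundary (`\b`, zero-width); then one or more of a word character (lazy) (captured); then one or more of one of [q1be] (captured).
A non-greedy quantifier consumes as few characters as it can — just enough that the remainder of the pattern still matches from where it stops; whatever follows it matches normally.
Scanning left to right: at [1:7] match '8gV31b', groups = ('8gV3', '1b').
2 groups means the one result is a tuple of 2 captured strings — 1 here.

[('8gV3', '1b')]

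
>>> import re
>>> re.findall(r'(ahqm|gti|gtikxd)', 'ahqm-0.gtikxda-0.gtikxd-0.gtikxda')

Alternation isn't longest-match — the leftmost alternative that fits at this position is chosen.
`findall` collects group 1 from each match (4 total).

['ahqm', 'gti', 'gti', 'gti']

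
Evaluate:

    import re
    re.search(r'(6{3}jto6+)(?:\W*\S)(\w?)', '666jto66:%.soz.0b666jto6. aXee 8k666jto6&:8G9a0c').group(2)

'o'

The match spans [0:13] → '666jto66:%.so'.
Captured: group 1 = '666jto66', group 2 = 'o'.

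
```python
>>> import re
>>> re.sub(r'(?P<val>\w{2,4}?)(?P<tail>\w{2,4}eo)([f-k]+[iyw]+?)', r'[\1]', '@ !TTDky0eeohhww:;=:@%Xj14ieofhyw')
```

'@ ![TTD]w:;=:@%[Xj]w'

This matches 2 to 4 of a word character (lazy) (captured as 'val'); then 2 to 4 of a word character, then the literal 'eo' (captured as 'tail'); then one or more of a character in [f-k], then one or more of one of [iyw] (lazy) (captured).
Because the quantifier is non-greedy, it stops expanding at the earliest point where the rest of the pattern can succeed.
Matches: at [3:15] → 'TTDky0eeohhw'; at [22:32] → 'Xj14ieofhy'.
Each match is replaced using the text its own group 1 captured.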